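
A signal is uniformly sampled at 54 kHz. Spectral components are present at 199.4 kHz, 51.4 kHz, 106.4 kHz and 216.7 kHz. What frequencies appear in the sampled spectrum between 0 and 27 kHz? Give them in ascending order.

fs/2 = 27 kHz.
199.4 kHz mod fs = 37.4 kHz.
37.4 kHz > fs/2 = 27 kHz, folds to fs − 37.4 kHz = 16.6 kHz.
51.4 kHz > fs/2 = 27 kHz, folds to fs − 51.4 kHz = 2.6 kHz.
106.4 kHz mod fs = 52.4 kHz.
52.4 kHz > fs/2 = 27 kHz, folds to fs − 52.4 kHz = 1.6 kHz.
216.7 kHz mod fs = 0.7 kHz.
0.7 kHz ≤ fs/2 = 27 kHz, appears at 0.7 kHz.
Distinct values: {0.7 kHz, 1.6 kHz, 2.6 kHz, 16.6 kHz}.

0.7 kHz, 1.6 kHz, 2.6 kHz, 16.6 kHz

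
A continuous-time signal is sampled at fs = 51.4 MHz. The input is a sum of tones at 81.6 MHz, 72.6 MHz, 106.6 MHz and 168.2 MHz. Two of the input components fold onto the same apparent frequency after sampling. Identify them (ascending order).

fs/2 = 25.7 MHz.
81.6 MHz mod fs = 30.2 MHz.
30.2 MHz > fs/2 = 25.7 MHz, folds to fs − 30.2 MHz = 21.2 MHz.
72.6 MHz mod fs = 21.2 MHz.
21.2 MHz ≤ fs/2 = 25.7 MHz, appears at 21.2 MHz.
106.6 MHz mod fs = 3.8 MHz.
3.8 MHz ≤ fs/2 = 25.7 MHz, appears at 3.8 MHz.
168.2 MHz mod fs = 14 MHz.
14 MHz ≤ fs/2 = 25.7 MHz, appears at 14 MHz.
72.6 MHz and 81.6 MHz both map to 21.2 MHz.

72.6 MHz, 81.6 MHz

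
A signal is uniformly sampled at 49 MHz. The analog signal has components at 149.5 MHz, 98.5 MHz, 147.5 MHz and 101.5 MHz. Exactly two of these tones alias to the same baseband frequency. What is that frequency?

fs/2 = 24.5 MHz.
149.5 MHz mod fs = 2.5 MHz.
2.5 MHz ≤ fs/2 = 24.5 MHz, appears at 2.5 MHz.
98.5 MHz mod fs = 0.5 MHz.
0.5 MHz ≤ fs/2 = 24.5 MHz, appears at 0.5 MHz.
147.5 MHz mod fs = 0.5 MHz.
0.5 MHz ≤ fs/2 = 24.5 MHz, appears at 0.5 MHz.
101.5 MHz mod fs = 3.5 MHz.
3.5 MHz ≤ fs/2 = 24.5 MHz, appears at 3.5 MHz.
98.5 MHz and 147.5 MHz both map to 0.5 MHz.

0.5 MHz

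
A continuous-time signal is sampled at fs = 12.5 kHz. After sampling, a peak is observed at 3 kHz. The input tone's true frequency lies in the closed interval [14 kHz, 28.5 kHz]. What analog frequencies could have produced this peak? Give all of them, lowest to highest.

15.5 kHz, 22 kHz, 28 kHz

Frequencies that alias to 3 kHz are k·fs ± 3 kHz for integer k ≥ 0.
k=0: 3 kHz.
k=1: 9.5 kHz, 15.5 kHz.
k=2: 22 kHz, 28 kHz.
k=3: 34.5 kHz, 40.5 kHz.
Within [14 kHz, 28.5 kHz]: 15.5 kHz, 22 kHz, 28 kHz.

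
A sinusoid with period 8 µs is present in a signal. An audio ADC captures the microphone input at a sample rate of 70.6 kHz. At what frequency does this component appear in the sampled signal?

16.2 kHz

T = 8 µs → f = 1/T = 125 kHz.
125 kHz mod fs = 54.4 kHz.
54.4 kHz > fs/2 = 35.3 kHz, folds to fs − 54.4 kHz = 16.2 kHz.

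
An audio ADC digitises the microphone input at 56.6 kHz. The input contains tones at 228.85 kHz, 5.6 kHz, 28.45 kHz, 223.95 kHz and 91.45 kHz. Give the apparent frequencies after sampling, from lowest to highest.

fs/2 = 28.3 kHz.
228.85 kHz mod fs = 2.45 kHz.
2.45 kHz ≤ fs/2 = 28.3 kHz, appears at 2.45 kHz.
5.6 kHz ≤ fs/2 = 28.3 kHz, passes unchanged.
28.45 kHz > fs/2 = 28.3 kHz, folds to fs − 28.45 kHz = 28.15 kHz.
223.95 kHz mod fs = 54.15 kHz.
54.15 kHz > fs/2 = 28.3 kHz, folds to fs − 54.15 kHz = 2.45 kHz.
91.45 kHz mod fs = 34.85 kHz.
34.85 kHz > fs/2 = 28.3 kHz, folds to fs − 34.85 kHz = 21.75 kHz.
Distinct values: {2.45 kHz, 5.6 kHz, 21.75 kHz, 28.15 kHz}.

2.45 kHz, 5.6 kHz, 21.75 kHz, 28.15 kHz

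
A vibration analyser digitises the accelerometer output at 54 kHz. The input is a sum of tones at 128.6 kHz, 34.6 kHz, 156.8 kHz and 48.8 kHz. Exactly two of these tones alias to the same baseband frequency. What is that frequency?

5.2 kHz

fs/2 = 27 kHz.
128.6 kHz mod fs = 20.6 kHz.
20.6 kHz ≤ fs/2 = 27 kHz, appears at 20.6 kHz.
34.6 kHz > fs/2 = 27 kHz, folds to fs − 34.6 kHz = 19.4 kHz.
156.8 kHz mod fs = 48.8 kHz.
48.8 kHz > fs/2 = 27 kHz, folds to fs − 48.8 kHz = 5.2 kHz.
48.8 kHz > fs/2 = 27 kHz, folds to fs − 48.8 kHz = 5.2 kHz.
48.8 kHz and 156.8 kHz both map to 5.2 kHz.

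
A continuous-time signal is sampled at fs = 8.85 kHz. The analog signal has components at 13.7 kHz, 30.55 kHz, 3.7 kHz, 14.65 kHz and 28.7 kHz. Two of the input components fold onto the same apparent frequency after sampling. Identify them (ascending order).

fs/2 = 4.425 kHz.
13.7 kHz mod fs = 4.85 kHz.
4.85 kHz > fs/2 = 4.425 kHz, folds to fs − 4.85 kHz = 4 kHz.
30.55 kHz mod fs = 4 kHz.
4 kHz ≤ fs/2 = 4.425 kHz, appears at 4 kHz.
3.7 kHz ≤ fs/2 = 4.425 kHz, passes unchanged.
14.65 kHz mod fs = 5.8 kHz.
5.8 kHz > fs/2 = 4.425 kHz, folds to fs − 5.8 kHz = 3.05 kHz.
28.7 kHz mod fs = 2.15 kHz.
2.15 kHz ≤ fs/2 = 4.425 kHz, appears at 2.15 kHz.
13.7 kHz and 30.55 kHz both map to 4 kHz.

13.7 kHz, 30.55 kHz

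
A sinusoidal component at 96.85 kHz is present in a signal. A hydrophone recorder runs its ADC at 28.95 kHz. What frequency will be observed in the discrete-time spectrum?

96.85 kHz mod fs = 10 kHz.
10 kHz ≤ fs/2 = 14.475 kHz, appears at 10 kHz.

10 kHz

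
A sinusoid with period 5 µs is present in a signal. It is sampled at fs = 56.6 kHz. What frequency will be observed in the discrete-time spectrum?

T = 5 µs → f = 1/T = 200 kHz.
200 kHz mod fs = 30.2 kHz.
30.2 kHz > fs/2 = 28.3 kHz, folds to fs − 30.2 kHz = 26.4 kHz.

26.4 kHz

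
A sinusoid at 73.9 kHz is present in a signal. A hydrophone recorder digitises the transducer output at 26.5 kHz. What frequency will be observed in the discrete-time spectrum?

73.9 kHz mod fs = 20.9 kHz.
20.9 kHz > fs/2 = 13.25 kHz, folds to fs − 20.9 kHz = 5.6 kHz.

5.6 kHz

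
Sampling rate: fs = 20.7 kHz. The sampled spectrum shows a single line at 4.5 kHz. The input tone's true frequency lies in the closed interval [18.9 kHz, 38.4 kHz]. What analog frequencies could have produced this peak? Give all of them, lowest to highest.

Frequencies that alias to 4.5 kHz are k·fs ± 4.5 kHz for integer k ≥ 0.
k=0: 4.5 kHz.
k=1: 16.2 kHz, 25.2 kHz.
k=2: 36.9 kHz, 45.9 kHz.
k=3: 57.6 kHz, 66.6 kHz.
Within [18.9 kHz, 38.4 kHz]: 25.2 kHz, 36.9 kHz.

25.2 kHz, 36.9 kHz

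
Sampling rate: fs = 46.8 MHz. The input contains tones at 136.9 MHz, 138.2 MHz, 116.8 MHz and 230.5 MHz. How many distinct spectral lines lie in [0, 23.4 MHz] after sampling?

3

fs/2 = 23.4 MHz.
136.9 MHz mod fs = 43.3 MHz.
43.3 MHz > fs/2 = 23.4 MHz, folds to fs − 43.3 MHz = 3.5 MHz.
138.2 MHz mod fs = 44.6 MHz.
44.6 MHz > fs/2 = 23.4 MHz, folds to fs − 44.6 MHz = 2.2 MHz.
116.8 MHz mod fs = 23.2 MHz.
23.2 MHz ≤ fs/2 = 23.4 MHz, appears at 23.2 MHz.
230.5 MHz mod fs = 43.3 MHz.
43.3 MHz > fs/2 = 23.4 MHz, folds to fs − 43.3 MHz = 3.5 MHz.
Distinct values: {2.2 MHz, 3.5 MHz, 23.2 MHz} → 3.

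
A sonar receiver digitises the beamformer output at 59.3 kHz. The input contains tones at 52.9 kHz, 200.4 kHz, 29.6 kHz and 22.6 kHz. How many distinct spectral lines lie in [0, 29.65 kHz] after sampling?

fs/2 = 29.65 kHz.
52.9 kHz > fs/2 = 29.65 kHz, folds to fs − 52.9 kHz = 6.4 kHz.
200.4 kHz mod fs = 22.5 kHz.
22.5 kHz ≤ fs/2 = 29.65 kHz, appears at 22.5 kHz.
29.6 kHz ≤ fs/2 = 29.65 kHz, passes unchanged.
22.6 kHz ≤ fs/2 = 29.65 kHz, passes unchanged.
Distinct values: {6.4 kHz, 22.5 kHz, 22.6 kHz, 29.6 kHz} → 4.

4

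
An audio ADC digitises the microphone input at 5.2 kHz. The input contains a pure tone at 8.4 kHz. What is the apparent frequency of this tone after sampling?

2 kHz

8.4 kHz mod fs = 3.2 kHz.
3.2 kHz > fs/2 = 2.6 kHz, folds to fs − 3.2 kHz = 2 kHz.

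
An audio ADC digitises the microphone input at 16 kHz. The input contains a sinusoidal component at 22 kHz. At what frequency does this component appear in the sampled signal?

6 kHz

22 kHz mod fs = 6 kHz.
6 kHz ≤ fs/2 = 8 kHz, appears at 6 kHz.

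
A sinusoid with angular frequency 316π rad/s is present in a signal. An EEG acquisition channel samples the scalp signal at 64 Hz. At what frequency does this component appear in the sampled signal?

ω = 316π rad/s → f = ω/(2π) = 158 Hz.
158 Hz mod fs = 30 Hz.
30 Hz ≤ fs/2 = 32 Hz, appears at 30 Hz.

30 Hz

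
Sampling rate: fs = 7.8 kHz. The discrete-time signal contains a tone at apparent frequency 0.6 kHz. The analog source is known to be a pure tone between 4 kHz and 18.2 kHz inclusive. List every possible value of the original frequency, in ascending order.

7.2 kHz, 8.4 kHz, 15 kHz, 16.2 kHz

Frequencies that alias to 0.6 kHz are k·fs ± 0.6 kHz for integer k ≥ 0.
k=0: 0.6 kHz.
k=1: 7.2 kHz, 8.4 kHz.
k=2: 15 kHz, 16.2 kHz.
k=3: 22.8 kHz, 24 kHz.
Within [4 kHz, 18.2 kHz]: 7.2 kHz, 8.4 kHz, 15 kHz, 16.2 kHz.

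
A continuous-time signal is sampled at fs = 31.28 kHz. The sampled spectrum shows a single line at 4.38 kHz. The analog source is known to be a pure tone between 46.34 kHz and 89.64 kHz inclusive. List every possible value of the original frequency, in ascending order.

58.18 kHz, 66.94 kHz, 89.46 kHz

Frequencies that alias to 4.38 kHz are k·fs ± 4.38 kHz for integer k ≥ 0.
k=0: 4.38 kHz.
k=1: 26.9 kHz, 35.66 kHz.
k=2: 58.18 kHz, 66.94 kHz.
k=3: 89.46 kHz, 98.22 kHz.
k=4: 120.74 kHz, 129.5 kHz.
Within [46.34 kHz, 89.64 kHz]: 58.18 kHz, 66.94 kHz, 89.46 kHz.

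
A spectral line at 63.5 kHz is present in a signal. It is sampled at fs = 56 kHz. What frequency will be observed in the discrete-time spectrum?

7.5 kHz

63.5 kHz mod fs = 7.5 kHz.
7.5 kHz ≤ fs/2 = 28 kHz, appears at 7.5 kHz.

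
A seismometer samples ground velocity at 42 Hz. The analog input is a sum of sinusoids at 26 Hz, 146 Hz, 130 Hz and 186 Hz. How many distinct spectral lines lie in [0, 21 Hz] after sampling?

fs/2 = 21 Hz.
26 Hz > fs/2 = 21 Hz, folds to fs − 26 Hz = 16 Hz.
146 Hz mod fs = 20 Hz.
20 Hz ≤ fs/2 = 21 Hz, appears at 20 Hz.
130 Hz mod fs = 4 Hz.
4 Hz ≤ fs/2 = 21 Hz, appears at 4 Hz.
186 Hz mod fs = 18 Hz.
18 Hz ≤ fs/2 = 21 Hz, appears at 18 Hz.
Distinct values: {4 Hz, 16 Hz, 18 Hz, 20 Hz} → 4.

4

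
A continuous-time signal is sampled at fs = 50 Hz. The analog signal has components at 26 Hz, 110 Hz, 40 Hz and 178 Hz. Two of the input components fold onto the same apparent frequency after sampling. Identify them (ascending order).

fs/2 = 25 Hz.
26 Hz > fs/2 = 25 Hz, folds to fs − 26 Hz = 24 Hz.
110 Hz mod fs = 10 Hz.
10 Hz ≤ fs/2 = 25 Hz, appears at 10 Hz.
40 Hz > fs/2 = 25 Hz, folds to fs − 40 Hz = 10 Hz.
178 Hz mod fs = 28 Hz.
28 Hz > fs/2 = 25 Hz, folds to fs − 28 Hz = 22 Hz.
40 Hz and 110 Hz both map to 10 Hz.

40 Hz, 110 Hz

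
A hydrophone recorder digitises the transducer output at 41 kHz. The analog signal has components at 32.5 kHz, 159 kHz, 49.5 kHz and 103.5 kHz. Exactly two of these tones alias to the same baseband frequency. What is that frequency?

fs/2 = 20.5 kHz.
32.5 kHz > fs/2 = 20.5 kHz, folds to fs − 32.5 kHz = 8.5 kHz.
159 kHz mod fs = 36 kHz.
36 kHz > fs/2 = 20.5 kHz, folds to fs − 36 kHz = 5 kHz.
49.5 kHz mod fs = 8.5 kHz.
8.5 kHz ≤ fs/2 = 20.5 kHz, appears at 8.5 kHz.
103.5 kHz mod fs = 21.5 kHz.
21.5 kHz > fs/2 = 20.5 kHz, folds to fs − 21.5 kHz = 19.5 kHz.
32.5 kHz and 49.5 kHz both map to 8.5 kHz.

8.5 kHz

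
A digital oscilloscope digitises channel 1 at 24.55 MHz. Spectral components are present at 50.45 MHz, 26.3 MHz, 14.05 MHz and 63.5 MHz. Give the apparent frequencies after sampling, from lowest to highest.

1.35 MHz, 1.75 MHz, 10.15 MHz, 10.5 MHz

fs/2 = 12.275 MHz.
50.45 MHz mod fs = 1.35 MHz.
1.35 MHz ≤ fs/2 = 12.275 MHz, appears at 1.35 MHz.
26.3 MHz mod fs = 1.75 MHz.
1.75 MHz ≤ fs/2 = 12.275 MHz, appears at 1.75 MHz.
14.05 MHz > fs/2 = 12.275 MHz, folds to fs − 14.05 MHz = 10.5 MHz.
63.5 MHz mod fs = 14.4 MHz.
14.4 MHz > fs/2 = 12.275 MHz, folds to fs − 14.4 MHz = 10.15 MHz.
Distinct values: {1.35 MHz, 1.75 MHz, 10.15 MHz, 10.5 MHz}.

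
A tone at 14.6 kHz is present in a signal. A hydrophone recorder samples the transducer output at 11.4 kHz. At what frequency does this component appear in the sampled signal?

3.2 kHz

14.6 kHz mod fs = 3.2 kHz.
3.2 kHz ≤ fs/2 = 5.7 kHz, appears at 3.2 kHz.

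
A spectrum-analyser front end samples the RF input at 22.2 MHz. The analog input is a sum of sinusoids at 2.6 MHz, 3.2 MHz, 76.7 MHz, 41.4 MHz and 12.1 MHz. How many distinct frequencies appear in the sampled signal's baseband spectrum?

4

fs/2 = 11.1 MHz.
2.6 MHz ≤ fs/2 = 11.1 MHz, passes unchanged.
3.2 MHz ≤ fs/2 = 11.1 MHz, passes unchanged.
76.7 MHz mod fs = 10.1 MHz.
10.1 MHz ≤ fs/2 = 11.1 MHz, appears at 10.1 MHz.
41.4 MHz mod fs = 19.2 MHz.
19.2 MHz > fs/2 = 11.1 MHz, folds to fs − 19.2 MHz = 3 MHz.
12.1 MHz > fs/2 = 11.1 MHz, folds to fs − 12.1 MHz = 10.1 MHz.
Distinct values: {2.6 MHz, 3 MHz, 3.2 MHz, 10.1 MHz} → 4.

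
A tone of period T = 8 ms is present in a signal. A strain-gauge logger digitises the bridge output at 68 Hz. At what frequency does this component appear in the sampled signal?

11 Hz

T = 8 ms → f = 1/T = 125 Hz.
125 Hz mod fs = 57 Hz.
57 Hz > fs/2 = 34 Hz, folds to fs − 57 Hz = 11 Hz.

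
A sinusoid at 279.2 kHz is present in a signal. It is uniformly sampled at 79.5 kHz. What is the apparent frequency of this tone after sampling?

279.2 kHz mod fs = 40.7 kHz.
40.7 kHz > fs/2 = 39.75 kHz, folds to fs − 40.7 kHz = 38.8 kHz.

38.8 kHz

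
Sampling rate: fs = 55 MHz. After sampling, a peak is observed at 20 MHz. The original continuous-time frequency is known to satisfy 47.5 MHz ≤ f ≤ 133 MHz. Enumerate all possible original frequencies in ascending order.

Frequencies that alias to 20 MHz are k·fs ± 20 MHz for integer k ≥ 0.
k=0: 20 MHz.
k=1: 35 MHz, 75 MHz.
k=2: 90 MHz, 130 MHz.
k=3: 145 MHz, 185 MHz.
Within [47.5 MHz, 133 MHz]: 75 MHz, 90 MHz, 130 MHz.

75 MHz, 90 MHz, 130 MHz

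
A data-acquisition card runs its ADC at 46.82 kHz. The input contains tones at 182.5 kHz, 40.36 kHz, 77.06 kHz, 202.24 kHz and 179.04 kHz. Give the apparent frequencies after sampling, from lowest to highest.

fs/2 = 23.41 kHz.
182.5 kHz mod fs = 42.04 kHz.
42.04 kHz > fs/2 = 23.41 kHz, folds to fs − 42.04 kHz = 4.78 kHz.
40.36 kHz > fs/2 = 23.41 kHz, folds to fs − 40.36 kHz = 6.46 kHz.
77.06 kHz mod fs = 30.24 kHz.
30.24 kHz > fs/2 = 23.41 kHz, folds to fs − 30.24 kHz = 16.58 kHz.
202.24 kHz mod fs = 14.96 kHz.
14.96 kHz ≤ fs/2 = 23.41 kHz, appears at 14.96 kHz.
179.04 kHz mod fs = 38.58 kHz.
38.58 kHz > fs/2 = 23.41 kHz, folds to fs − 38.58 kHz = 8.24 kHz.
Distinct values: {4.78 kHz, 6.46 kHz, 8.24 kHz, 14.96 kHz, 16.58 kHz}.

4.78 kHz, 6.46 kHz, 8.24 kHz, 14.96 kHz, 16.58 kHz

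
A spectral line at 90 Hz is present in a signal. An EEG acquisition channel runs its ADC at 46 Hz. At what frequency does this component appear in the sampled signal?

90 Hz mod fs = 44 Hz.
44 Hz > fs/2 = 23 Hz, folds to fs − 44 Hz = 2 Hz.

2 Hz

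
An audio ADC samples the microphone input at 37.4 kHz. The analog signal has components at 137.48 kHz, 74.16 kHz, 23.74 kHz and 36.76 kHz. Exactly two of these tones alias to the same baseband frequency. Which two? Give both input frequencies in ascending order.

36.76 kHz, 74.16 kHz

fs/2 = 18.7 kHz.
137.48 kHz mod fs = 25.28 kHz.
25.28 kHz > fs/2 = 18.7 kHz, folds to fs − 25.28 kHz = 12.12 kHz.
74.16 kHz mod fs = 36.76 kHz.
36.76 kHz > fs/2 = 18.7 kHz, folds to fs − 36.76 kHz = 0.64 kHz.
23.74 kHz > fs/2 = 18.7 kHz, folds to fs − 23.74 kHz = 13.66 kHz.
36.76 kHz > fs/2 = 18.7 kHz, folds to fs − 36.76 kHz = 0.64 kHz.
36.76 kHz and 74.16 kHz both map to 0.64 kHz.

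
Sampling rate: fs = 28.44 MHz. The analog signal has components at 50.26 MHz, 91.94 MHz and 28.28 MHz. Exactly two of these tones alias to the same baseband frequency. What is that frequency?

fs/2 = 14.22 MHz.
50.26 MHz mod fs = 21.82 MHz.
21.82 MHz > fs/2 = 14.22 MHz, folds to fs − 21.82 MHz = 6.62 MHz.
91.94 MHz mod fs = 6.62 MHz.
6.62 MHz ≤ fs/2 = 14.22 MHz, appears at 6.62 MHz.
28.28 MHz > fs/2 = 14.22 MHz, folds to fs − 28.28 MHz = 0.16 MHz.
50.26 MHz and 91.94 MHz both map to 6.62 MHz.

6.62 MHz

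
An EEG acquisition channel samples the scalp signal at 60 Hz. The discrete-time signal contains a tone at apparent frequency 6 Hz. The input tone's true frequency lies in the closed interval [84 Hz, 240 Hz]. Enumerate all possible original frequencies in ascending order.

114 Hz, 126 Hz, 174 Hz, 186 Hz, 234 Hz

Frequencies that alias to 6 Hz are k·fs ± 6 Hz for integer k ≥ 0.
k=0: 6 Hz.
k=1: 54 Hz, 66 Hz.
k=2: 114 Hz, 126 Hz.
k=3: 174 Hz, 186 Hz.
k=4: 234 Hz, 246 Hz.
k=5: 294 Hz, 306 Hz.
Within [84 Hz, 240 Hz]: 114 Hz, 126 Hz, 174 Hz, 186 Hz, 234 Hz.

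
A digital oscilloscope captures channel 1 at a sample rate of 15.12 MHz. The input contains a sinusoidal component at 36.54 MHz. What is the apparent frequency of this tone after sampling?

6.3 MHz

36.54 MHz mod fs = 6.3 MHz.
6.3 MHz ≤ fs/2 = 7.56 MHz, appears at 6.3 MHz.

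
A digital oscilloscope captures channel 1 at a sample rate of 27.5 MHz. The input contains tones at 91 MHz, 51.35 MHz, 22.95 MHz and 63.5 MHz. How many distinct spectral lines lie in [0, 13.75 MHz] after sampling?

fs/2 = 13.75 MHz.
91 MHz mod fs = 8.5 MHz.
8.5 MHz ≤ fs/2 = 13.75 MHz, appears at 8.5 MHz.
51.35 MHz mod fs = 23.85 MHz.
23.85 MHz > fs/2 = 13.75 MHz, folds to fs − 23.85 MHz = 3.65 MHz.
22.95 MHz > fs/2 = 13.75 MHz, folds to fs − 22.95 MHz = 4.55 MHz.
63.5 MHz mod fs = 8.5 MHz.
8.5 MHz ≤ fs/2 = 13.75 MHz, appears at 8.5 MHz.
Distinct values: {3.65 MHz, 4.55 MHz, 8.5 MHz} → 3.

3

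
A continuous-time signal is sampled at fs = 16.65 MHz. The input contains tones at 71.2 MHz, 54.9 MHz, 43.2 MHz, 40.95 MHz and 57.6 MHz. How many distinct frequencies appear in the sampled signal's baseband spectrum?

4

fs/2 = 8.325 MHz.
71.2 MHz mod fs = 4.6 MHz.
4.6 MHz ≤ fs/2 = 8.325 MHz, appears at 4.6 MHz.
54.9 MHz mod fs = 4.95 MHz.
4.95 MHz ≤ fs/2 = 8.325 MHz, appears at 4.95 MHz.
43.2 MHz mod fs = 9.9 MHz.
9.9 MHz > fs/2 = 8.325 MHz, folds to fs − 9.9 MHz = 6.75 MHz.
40.95 MHz mod fs = 7.65 MHz.
7.65 MHz ≤ fs/2 = 8.325 MHz, appears at 7.65 MHz.
57.6 MHz mod fs = 7.65 MHz.
7.65 MHz ≤ fs/2 = 8.325 MHz, appears at 7.65 MHz.
Distinct values: {4.6 MHz, 4.95 MHz, 6.75 MHz, 7.65 MHz} → 4.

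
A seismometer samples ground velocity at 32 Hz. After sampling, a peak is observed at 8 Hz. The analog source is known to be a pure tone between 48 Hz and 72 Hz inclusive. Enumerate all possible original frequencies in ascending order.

Frequencies that alias to 8 Hz are k·fs ± 8 Hz for integer k ≥ 0.
k=0: 8 Hz.
k=1: 24 Hz, 40 Hz.
k=2: 56 Hz, 72 Hz.
k=3: 88 Hz, 104 Hz.
Within [48 Hz, 72 Hz]: 56 Hz, 72 Hz.

56 Hz, 72 Hz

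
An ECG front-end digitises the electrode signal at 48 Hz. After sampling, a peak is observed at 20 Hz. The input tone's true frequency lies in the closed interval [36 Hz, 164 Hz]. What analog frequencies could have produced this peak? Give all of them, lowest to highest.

68 Hz, 76 Hz, 116 Hz, 124 Hz, 164 Hz

Frequencies that alias to 20 Hz are k·fs ± 20 Hz for integer k ≥ 0.
k=0: 20 Hz.
k=1: 28 Hz, 68 Hz.
k=2: 76 Hz, 116 Hz.
k=3: 124 Hz, 164 Hz.
k=4: 172 Hz, 212 Hz.
Within [36 Hz, 164 Hz]: 68 Hz, 76 Hz, 116 Hz, 124 Hz, 164 Hz.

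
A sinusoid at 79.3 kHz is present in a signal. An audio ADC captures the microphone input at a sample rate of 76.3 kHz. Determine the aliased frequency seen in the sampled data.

79.3 kHz mod fs = 3 kHz.
3 kHz ≤ fs/2 = 38.15 kHz, appears at 3 kHz.

3 kHz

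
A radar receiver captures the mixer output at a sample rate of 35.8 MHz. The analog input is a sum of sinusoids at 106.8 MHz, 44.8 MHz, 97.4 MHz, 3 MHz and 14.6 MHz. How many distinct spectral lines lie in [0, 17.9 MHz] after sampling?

fs/2 = 17.9 MHz.
106.8 MHz mod fs = 35.2 MHz.
35.2 MHz > fs/2 = 17.9 MHz, folds to fs − 35.2 MHz = 0.6 MHz.
44.8 MHz mod fs = 9 MHz.
9 MHz ≤ fs/2 = 17.9 MHz, appears at 9 MHz.
97.4 MHz mod fs = 25.8 MHz.
25.8 MHz > fs/2 = 17.9 MHz, folds to fs − 25.8 MHz = 10 MHz.
3 MHz ≤ fs/2 = 17.9 MHz, passes unchanged.
14.6 MHz ≤ fs/2 = 17.9 MHz, passes unchanged.
Distinct values: {0.6 MHz, 3 MHz, 9 MHz, 10 MHz, 14.6 MHz} → 5.

5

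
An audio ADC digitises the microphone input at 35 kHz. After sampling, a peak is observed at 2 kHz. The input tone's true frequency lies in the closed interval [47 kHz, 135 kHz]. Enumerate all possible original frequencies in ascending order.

68 kHz, 72 kHz, 103 kHz, 107 kHz

Frequencies that alias to 2 kHz are k·fs ± 2 kHz for integer k ≥ 0.
k=0: 2 kHz.
k=1: 33 kHz, 37 kHz.
k=2: 68 kHz, 72 kHz.
k=3: 103 kHz, 107 kHz.
k=4: 138 kHz, 142 kHz.
Within [47 kHz, 135 kHz]: 68 kHz, 72 kHz, 103 kHz, 107 kHz.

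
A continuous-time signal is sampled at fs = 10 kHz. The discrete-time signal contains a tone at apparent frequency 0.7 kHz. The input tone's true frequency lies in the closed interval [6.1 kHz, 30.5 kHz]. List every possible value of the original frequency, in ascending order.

9.3 kHz, 10.7 kHz, 19.3 kHz, 20.7 kHz, 29.3 kHz

Frequencies that alias to 0.7 kHz are k·fs ± 0.7 kHz for integer k ≥ 0.
k=0: 0.7 kHz.
k=1: 9.3 kHz, 10.7 kHz.
k=2: 19.3 kHz, 20.7 kHz.
k=3: 29.3 kHz, 30.7 kHz.
k=4: 39.3 kHz, 40.7 kHz.
Within [6.1 kHz, 30.5 kHz]: 9.3 kHz, 10.7 kHz, 19.3 kHz, 20.7 kHz, 29.3 kHz.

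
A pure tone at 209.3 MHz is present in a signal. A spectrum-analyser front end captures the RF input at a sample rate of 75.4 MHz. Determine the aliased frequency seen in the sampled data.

16.9 MHz

209.3 MHz mod fs = 58.5 MHz.
58.5 MHz > fs/2 = 37.7 MHz, folds to fs − 58.5 MHz = 16.9 MHz.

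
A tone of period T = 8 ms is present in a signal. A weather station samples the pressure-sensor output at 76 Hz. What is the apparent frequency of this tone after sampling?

27 Hz

T = 8 ms → f = 1/T = 125 Hz.
125 Hz mod fs = 49 Hz.
49 Hz > fs/2 = 38 Hz, folds to fs − 49 Hz = 27 Hz.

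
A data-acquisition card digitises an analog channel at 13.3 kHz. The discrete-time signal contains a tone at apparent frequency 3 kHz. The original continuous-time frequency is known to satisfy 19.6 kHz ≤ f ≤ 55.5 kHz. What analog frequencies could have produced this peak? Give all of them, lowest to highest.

Frequencies that alias to 3 kHz are k·fs ± 3 kHz for integer k ≥ 0.
k=0: 3 kHz.
k=1: 10.3 kHz, 16.3 kHz.
k=2: 23.6 kHz, 29.6 kHz.
k=3: 36.9 kHz, 42.9 kHz.
k=4: 50.2 kHz, 56.2 kHz.
k=5: 63.5 kHz, 69.5 kHz.
Within [19.6 kHz, 55.5 kHz]: 23.6 kHz, 29.6 kHz, 36.9 kHz, 42.9 kHz, 50.2 kHz.

23.6 kHz, 29.6 kHz, 36.9 kHz, 42.9 kHz, 50.2 kHz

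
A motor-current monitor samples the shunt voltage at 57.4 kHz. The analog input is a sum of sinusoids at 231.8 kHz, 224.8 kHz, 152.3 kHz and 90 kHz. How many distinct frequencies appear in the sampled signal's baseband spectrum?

fs/2 = 28.7 kHz.
231.8 kHz mod fs = 2.2 kHz.
2.2 kHz ≤ fs/2 = 28.7 kHz, appears at 2.2 kHz.
224.8 kHz mod fs = 52.6 kHz.
52.6 kHz > fs/2 = 28.7 kHz, folds to fs − 52.6 kHz = 4.8 kHz.
152.3 kHz mod fs = 37.5 kHz.
37.5 kHz > fs/2 = 28.7 kHz, folds to fs − 37.5 kHz = 19.9 kHz.
90 kHz mod fs = 32.6 kHz.
32.6 kHz > fs/2 = 28.7 kHz, folds to fs − 32.6 kHz = 24.8 kHz.
Distinct values: {2.2 kHz, 4.8 kHz, 19.9 kHz, 24.8 kHz} → 4.

4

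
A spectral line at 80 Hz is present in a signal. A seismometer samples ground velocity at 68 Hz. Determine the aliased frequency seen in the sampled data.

12 Hz

80 Hz mod fs = 12 Hz.
12 Hz ≤ fs/2 = 34 Hz, appears at 12 Hz.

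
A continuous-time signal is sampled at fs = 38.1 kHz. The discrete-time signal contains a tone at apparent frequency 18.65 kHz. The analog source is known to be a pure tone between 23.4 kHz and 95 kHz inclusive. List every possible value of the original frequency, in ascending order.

56.75 kHz, 57.55 kHz, 94.85 kHz

Frequencies that alias to 18.65 kHz are k·fs ± 18.65 kHz for integer k ≥ 0.
k=0: 18.65 kHz.
k=1: 19.45 kHz, 56.75 kHz.
k=2: 57.55 kHz, 94.85 kHz.
k=3: 95.65 kHz, 132.95 kHz.
Within [23.4 kHz, 95 kHz]: 56.75 kHz, 57.55 kHz, 94.85 kHz.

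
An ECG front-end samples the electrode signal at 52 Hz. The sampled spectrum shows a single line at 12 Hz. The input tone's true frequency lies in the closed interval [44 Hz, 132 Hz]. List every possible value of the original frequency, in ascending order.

Frequencies that alias to 12 Hz are k·fs ± 12 Hz for integer k ≥ 0.
k=0: 12 Hz.
k=1: 40 Hz, 64 Hz.
k=2: 92 Hz, 116 Hz.
k=3: 144 Hz, 168 Hz.
Within [44 Hz, 132 Hz]: 64 Hz, 92 Hz, 116 Hz.

64 Hz, 92 Hz, 116 Hz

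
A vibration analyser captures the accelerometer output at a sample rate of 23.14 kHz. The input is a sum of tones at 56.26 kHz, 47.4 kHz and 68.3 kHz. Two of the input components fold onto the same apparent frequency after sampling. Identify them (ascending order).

47.4 kHz, 68.3 kHz

fs/2 = 11.57 kHz.
56.26 kHz mod fs = 9.98 kHz.
9.98 kHz ≤ fs/2 = 11.57 kHz, appears at 9.98 kHz.
47.4 kHz mod fs = 1.12 kHz.
1.12 kHz ≤ fs/2 = 11.57 kHz, appears at 1.12 kHz.
68.3 kHz mod fs = 22.02 kHz.
22.02 kHz > fs/2 = 11.57 kHz, folds to fs − 22.02 kHz = 1.12 kHz.
47.4 kHz and 68.3 kHz both map to 1.12 kHz.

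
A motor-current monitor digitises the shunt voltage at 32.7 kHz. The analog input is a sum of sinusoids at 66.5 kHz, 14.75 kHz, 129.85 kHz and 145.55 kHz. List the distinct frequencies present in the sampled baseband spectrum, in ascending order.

0.95 kHz, 1.1 kHz, 14.75 kHz

fs/2 = 16.35 kHz.
66.5 kHz mod fs = 1.1 kHz.
1.1 kHz ≤ fs/2 = 16.35 kHz, appears at 1.1 kHz.
14.75 kHz ≤ fs/2 = 16.35 kHz, passes unchanged.
129.85 kHz mod fs = 31.75 kHz.
31.75 kHz > fs/2 = 16.35 kHz, folds to fs − 31.75 kHz = 0.95 kHz.
145.55 kHz mod fs = 14.75 kHz.
14.75 kHz ≤ fs/2 = 16.35 kHz, appears at 14.75 kHz.
Distinct values: {0.95 kHz, 1.1 kHz, 14.75 kHz}.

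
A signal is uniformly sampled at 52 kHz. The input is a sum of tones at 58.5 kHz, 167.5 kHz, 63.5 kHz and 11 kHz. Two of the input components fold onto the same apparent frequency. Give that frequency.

fs/2 = 26 kHz.
58.5 kHz mod fs = 6.5 kHz.
6.5 kHz ≤ fs/2 = 26 kHz, appears at 6.5 kHz.
167.5 kHz mod fs = 11.5 kHz.
11.5 kHz ≤ fs/2 = 26 kHz, appears at 11.5 kHz.
63.5 kHz mod fs = 11.5 kHz.
11.5 kHz ≤ fs/2 = 26 kHz, appears at 11.5 kHz.
11 kHz ≤ fs/2 = 26 kHz, passes unchanged.
63.5 kHz and 167.5 kHz both map to 11.5 kHz.

11.5 kHz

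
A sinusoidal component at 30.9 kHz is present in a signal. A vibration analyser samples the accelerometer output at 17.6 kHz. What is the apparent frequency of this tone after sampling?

30.9 kHz mod fs = 13.3 kHz.
13.3 kHz > fs/2 = 8.8 kHz, folds to fs − 13.3 kHz = 4.3 kHz.

4.3 kHz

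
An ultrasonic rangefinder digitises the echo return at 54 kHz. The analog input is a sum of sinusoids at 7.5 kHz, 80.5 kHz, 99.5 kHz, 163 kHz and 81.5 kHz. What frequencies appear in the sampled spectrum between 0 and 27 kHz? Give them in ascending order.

fs/2 = 27 kHz.
7.5 kHz ≤ fs/2 = 27 kHz, passes unchanged.
80.5 kHz mod fs = 26.5 kHz.
26.5 kHz ≤ fs/2 = 27 kHz, appears at 26.5 kHz.
99.5 kHz mod fs = 45.5 kHz.
45.5 kHz > fs/2 = 27 kHz, folds to fs − 45.5 kHz = 8.5 kHz.
163 kHz mod fs = 1 kHz.
1 kHz ≤ fs/2 = 27 kHz, appears at 1 kHz.
81.5 kHz mod fs = 27.5 kHz.
27.5 kHz > fs/2 = 27 kHz, folds to fs − 27.5 kHz = 26.5 kHz.
Distinct values: {1 kHz, 7.5 kHz, 8.5 kHz, 26.5 kHz}.

1 kHz, 7.5 kHz, 8.5 kHz, 26.5 kHz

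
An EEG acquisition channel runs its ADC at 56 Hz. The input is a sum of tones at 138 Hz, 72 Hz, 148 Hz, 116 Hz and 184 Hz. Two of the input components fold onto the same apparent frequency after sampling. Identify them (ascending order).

72 Hz, 184 Hz

fs/2 = 28 Hz.
138 Hz mod fs = 26 Hz.
26 Hz ≤ fs/2 = 28 Hz, appears at 26 Hz.
72 Hz mod fs = 16 Hz.
16 Hz ≤ fs/2 = 28 Hz, appears at 16 Hz.
148 Hz mod fs = 36 Hz.
36 Hz > fs/2 = 28 Hz, folds to fs − 36 Hz = 20 Hz.
116 Hz mod fs = 4 Hz.
4 Hz ≤ fs/2 = 28 Hz, appears at 4 Hz.
184 Hz mod fs = 16 Hz.
16 Hz ≤ fs/2 = 28 Hz, appears at 16 Hz.
72 Hz and 184 Hz both map to 16 Hz.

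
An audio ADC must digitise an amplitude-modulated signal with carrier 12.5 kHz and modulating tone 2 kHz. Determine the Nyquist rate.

29 kHz

AM sidebands sit at fc ± fm = 10.5 kHz and 14.5 kHz.
Highest-frequency component: 14.5 kHz.
Nyquist rate = 2 × 14.5 kHz = 29 kHz.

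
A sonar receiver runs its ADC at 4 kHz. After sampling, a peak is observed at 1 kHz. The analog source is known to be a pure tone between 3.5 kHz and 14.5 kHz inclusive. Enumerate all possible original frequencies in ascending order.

5 kHz, 7 kHz, 9 kHz, 11 kHz, 13 kHz

Frequencies that alias to 1 kHz are k·fs ± 1 kHz for integer k ≥ 0.
k=0: 1 kHz.
k=1: 3 kHz, 5 kHz.
k=2: 7 kHz, 9 kHz.
k=3: 11 kHz, 13 kHz.
k=4: 15 kHz, 17 kHz.
Within [3.5 kHz, 14.5 kHz]: 5 kHz, 7 kHz, 9 kHz, 11 kHz, 13 kHz.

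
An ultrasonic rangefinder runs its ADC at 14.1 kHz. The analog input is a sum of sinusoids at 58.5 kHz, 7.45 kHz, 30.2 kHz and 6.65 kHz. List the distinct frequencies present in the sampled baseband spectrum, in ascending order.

2 kHz, 2.1 kHz, 6.65 kHz

fs/2 = 7.05 kHz.
58.5 kHz mod fs = 2.1 kHz.
2.1 kHz ≤ fs/2 = 7.05 kHz, appears at 2.1 kHz.
7.45 kHz > fs/2 = 7.05 kHz, folds to fs − 7.45 kHz = 6.65 kHz.
30.2 kHz mod fs = 2 kHz.
2 kHz ≤ fs/2 = 7.05 kHz, appears at 2 kHz.
6.65 kHz ≤ fs/2 = 7.05 kHz, passes unchanged.
Distinct values: {2 kHz, 2.1 kHz, 6.65 kHz}.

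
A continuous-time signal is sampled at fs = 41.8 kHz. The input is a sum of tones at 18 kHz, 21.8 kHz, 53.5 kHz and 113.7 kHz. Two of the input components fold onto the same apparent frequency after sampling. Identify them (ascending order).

53.5 kHz, 113.7 kHz

fs/2 = 20.9 kHz.
18 kHz ≤ fs/2 = 20.9 kHz, passes unchanged.
21.8 kHz > fs/2 = 20.9 kHz, folds to fs − 21.8 kHz = 20 kHz.
53.5 kHz mod fs = 11.7 kHz.
11.7 kHz ≤ fs/2 = 20.9 kHz, appears at 11.7 kHz.
113.7 kHz mod fs = 30.1 kHz.
30.1 kHz > fs/2 = 20.9 kHz, folds to fs − 30.1 kHz = 11.7 kHz.
53.5 kHz and 113.7 kHz both map to 11.7 kHz.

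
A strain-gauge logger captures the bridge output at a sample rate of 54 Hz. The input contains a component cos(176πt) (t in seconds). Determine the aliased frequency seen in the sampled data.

ω = 176π rad/s → f = ω/(2π) = 88 Hz.
88 Hz mod fs = 34 Hz.
34 Hz > fs/2 = 27 Hz, folds to fs − 34 Hz = 20 Hz.

20 Hz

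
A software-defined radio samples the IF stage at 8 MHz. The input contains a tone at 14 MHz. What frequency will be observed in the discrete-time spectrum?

14 MHz mod fs = 6 MHz.
6 MHz > fs/2 = 4 MHz, folds to fs − 6 MHz = 2 MHz.

2 MHz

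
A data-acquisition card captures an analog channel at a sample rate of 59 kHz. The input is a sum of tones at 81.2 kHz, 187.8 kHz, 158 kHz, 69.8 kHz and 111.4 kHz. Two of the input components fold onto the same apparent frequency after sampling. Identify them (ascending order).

69.8 kHz, 187.8 kHz

fs/2 = 29.5 kHz.
81.2 kHz mod fs = 22.2 kHz.
22.2 kHz ≤ fs/2 = 29.5 kHz, appears at 22.2 kHz.
187.8 kHz mod fs = 10.8 kHz.
10.8 kHz ≤ fs/2 = 29.5 kHz, appears at 10.8 kHz.
158 kHz mod fs = 40 kHz.
40 kHz > fs/2 = 29.5 kHz, folds to fs − 40 kHz = 19 kHz.
69.8 kHz mod fs = 10.8 kHz.
10.8 kHz ≤ fs/2 = 29.5 kHz, appears at 10.8 kHz.
111.4 kHz mod fs = 52.4 kHz.
52.4 kHz > fs/2 = 29.5 kHz, folds to fs − 52.4 kHz = 6.6 kHz.
69.8 kHz and 187.8 kHz both map to 10.8 kHz.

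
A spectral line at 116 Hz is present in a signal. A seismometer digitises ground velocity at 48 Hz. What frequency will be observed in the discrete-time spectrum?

116 Hz mod fs = 20 Hz.
20 Hz ≤ fs/2 = 24 Hz, appears at 20 Hz.

20 Hz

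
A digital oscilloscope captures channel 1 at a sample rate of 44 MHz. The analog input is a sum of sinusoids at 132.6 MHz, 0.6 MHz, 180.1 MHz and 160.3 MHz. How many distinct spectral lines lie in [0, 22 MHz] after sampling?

fs/2 = 22 MHz.
132.6 MHz mod fs = 0.6 MHz.
0.6 MHz ≤ fs/2 = 22 MHz, appears at 0.6 MHz.
0.6 MHz ≤ fs/2 = 22 MHz, passes unchanged.
180.1 MHz mod fs = 4.1 MHz.
4.1 MHz ≤ fs/2 = 22 MHz, appears at 4.1 MHz.
160.3 MHz mod fs = 28.3 MHz.
28.3 MHz > fs/2 = 22 MHz, folds to fs − 28.3 MHz = 15.7 MHz.
Distinct values: {0.6 MHz, 4.1 MHz, 15.7 MHz} → 3.

3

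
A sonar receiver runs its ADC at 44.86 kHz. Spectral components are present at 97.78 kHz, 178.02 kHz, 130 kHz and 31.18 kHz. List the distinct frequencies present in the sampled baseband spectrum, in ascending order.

1.42 kHz, 4.58 kHz, 8.06 kHz, 13.68 kHz

fs/2 = 22.43 kHz.
97.78 kHz mod fs = 8.06 kHz.
8.06 kHz ≤ fs/2 = 22.43 kHz, appears at 8.06 kHz.
178.02 kHz mod fs = 43.44 kHz.
43.44 kHz > fs/2 = 22.43 kHz, folds to fs − 43.44 kHz = 1.42 kHz.
130 kHz mod fs = 40.28 kHz.
40.28 kHz > fs/2 = 22.43 kHz, folds to fs − 40.28 kHz = 4.58 kHz.
31.18 kHz > fs/2 = 22.43 kHz, folds to fs − 31.18 kHz = 13.68 kHz.
Distinct values: {1.42 kHz, 4.58 kHz, 8.06 kHz, 13.68 kHz}.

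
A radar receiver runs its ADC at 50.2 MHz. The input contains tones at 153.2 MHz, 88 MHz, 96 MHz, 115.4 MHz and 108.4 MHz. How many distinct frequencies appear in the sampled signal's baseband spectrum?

5

fs/2 = 25.1 MHz.
153.2 MHz mod fs = 2.6 MHz.
2.6 MHz ≤ fs/2 = 25.1 MHz, appears at 2.6 MHz.
88 MHz mod fs = 37.8 MHz.
37.8 MHz > fs/2 = 25.1 MHz, folds to fs − 37.8 MHz = 12.4 MHz.
96 MHz mod fs = 45.8 MHz.
45.8 MHz > fs/2 = 25.1 MHz, folds to fs − 45.8 MHz = 4.4 MHz.
115.4 MHz mod fs = 15 MHz.
15 MHz ≤ fs/2 = 25.1 MHz, appears at 15 MHz.
108.4 MHz mod fs = 8 MHz.
8 MHz ≤ fs/2 = 25.1 MHz, appears at 8 MHz.
Distinct values: {2.6 MHz, 4.4 MHz, 8 MHz, 12.4 MHz, 15 MHz} → 5.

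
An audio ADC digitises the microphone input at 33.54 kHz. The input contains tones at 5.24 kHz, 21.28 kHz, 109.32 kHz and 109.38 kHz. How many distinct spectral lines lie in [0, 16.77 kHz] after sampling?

fs/2 = 16.77 kHz.
5.24 kHz ≤ fs/2 = 16.77 kHz, passes unchanged.
21.28 kHz > fs/2 = 16.77 kHz, folds to fs − 21.28 kHz = 12.26 kHz.
109.32 kHz mod fs = 8.7 kHz.
8.7 kHz ≤ fs/2 = 16.77 kHz, appears at 8.7 kHz.
109.38 kHz mod fs = 8.76 kHz.
8.76 kHz ≤ fs/2 = 16.77 kHz, appears at 8.76 kHz.
Distinct values: {5.24 kHz, 8.7 kHz, 8.76 kHz, 12.26 kHz} → 4.

4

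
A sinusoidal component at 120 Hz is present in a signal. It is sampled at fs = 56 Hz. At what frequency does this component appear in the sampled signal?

120 Hz mod fs = 8 Hz.
8 Hz ≤ fs/2 = 28 Hz, appears at 8 Hz.

8 Hz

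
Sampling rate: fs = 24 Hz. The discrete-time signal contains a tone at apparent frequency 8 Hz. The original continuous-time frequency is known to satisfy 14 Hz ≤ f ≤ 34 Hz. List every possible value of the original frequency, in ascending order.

16 Hz, 32 Hz

Frequencies that alias to 8 Hz are k·fs ± 8 Hz for integer k ≥ 0.
k=0: 8 Hz.
k=1: 16 Hz, 32 Hz.
k=2: 40 Hz, 56 Hz.
Within [14 Hz, 34 Hz]: 16 Hz, 32 Hz.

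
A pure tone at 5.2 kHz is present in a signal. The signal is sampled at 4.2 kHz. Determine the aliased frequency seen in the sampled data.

5.2 kHz mod fs = 1 kHz.
1 kHz ≤ fs/2 = 2.1 kHz, appears at 1 kHz.

1 kHz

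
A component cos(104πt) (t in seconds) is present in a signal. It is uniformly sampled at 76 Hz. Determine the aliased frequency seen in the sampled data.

ω = 104π rad/s → f = ω/(2π) = 52 Hz.
52 Hz > fs/2 = 38 Hz, folds to fs − 52 Hz = 24 Hz.

24 Hz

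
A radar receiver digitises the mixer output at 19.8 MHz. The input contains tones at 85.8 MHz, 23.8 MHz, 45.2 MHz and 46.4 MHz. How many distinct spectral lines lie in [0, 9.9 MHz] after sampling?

fs/2 = 9.9 MHz.
85.8 MHz mod fs = 6.6 MHz.
6.6 MHz ≤ fs/2 = 9.9 MHz, appears at 6.6 MHz.
23.8 MHz mod fs = 4 MHz.
4 MHz ≤ fs/2 = 9.9 MHz, appears at 4 MHz.
45.2 MHz mod fs = 5.6 MHz.
5.6 MHz ≤ fs/2 = 9.9 MHz, appears at 5.6 MHz.
46.4 MHz mod fs = 6.8 MHz.
6.8 MHz ≤ fs/2 = 9.9 MHz, appears at 6.8 MHz.
Distinct values: {4 MHz, 5.6 MHz, 6.6 MHz, 6.8 MHz} → 4.

4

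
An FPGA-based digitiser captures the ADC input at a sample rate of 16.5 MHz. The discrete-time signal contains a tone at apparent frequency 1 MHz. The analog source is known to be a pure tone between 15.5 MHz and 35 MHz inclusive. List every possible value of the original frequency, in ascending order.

15.5 MHz, 17.5 MHz, 32 MHz, 34 MHz

Frequencies that alias to 1 MHz are k·fs ± 1 MHz for integer k ≥ 0.
k=0: 1 MHz.
k=1: 15.5 MHz, 17.5 MHz.
k=2: 32 MHz, 34 MHz.
k=3: 48.5 MHz, 50.5 MHz.
Within [15.5 MHz, 35 MHz]: 15.5 MHz, 17.5 MHz, 32 MHz, 34 MHz.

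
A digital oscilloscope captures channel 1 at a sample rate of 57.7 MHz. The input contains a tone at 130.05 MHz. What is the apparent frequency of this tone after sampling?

14.65 MHz

130.05 MHz mod fs = 14.65 MHz.
14.65 MHz ≤ fs/2 = 28.85 MHz, appears at 14.65 MHz.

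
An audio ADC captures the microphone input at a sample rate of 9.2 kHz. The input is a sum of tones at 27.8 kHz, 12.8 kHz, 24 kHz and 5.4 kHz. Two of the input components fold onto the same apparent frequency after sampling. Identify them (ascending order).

fs/2 = 4.6 kHz.
27.8 kHz mod fs = 0.2 kHz.
0.2 kHz ≤ fs/2 = 4.6 kHz, appears at 0.2 kHz.
12.8 kHz mod fs = 3.6 kHz.
3.6 kHz ≤ fs/2 = 4.6 kHz, appears at 3.6 kHz.
24 kHz mod fs = 5.6 kHz.
5.6 kHz > fs/2 = 4.6 kHz, folds to fs − 5.6 kHz = 3.6 kHz.
5.4 kHz > fs/2 = 4.6 kHz, folds to fs − 5.4 kHz = 3.8 kHz.
12.8 kHz and 24 kHz both map to 3.6 kHz.

12.8 kHz, 24 kHz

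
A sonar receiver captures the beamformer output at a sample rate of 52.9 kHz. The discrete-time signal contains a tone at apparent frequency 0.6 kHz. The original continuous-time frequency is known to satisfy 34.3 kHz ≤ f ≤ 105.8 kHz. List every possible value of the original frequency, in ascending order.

52.3 kHz, 53.5 kHz, 105.2 kHz

Frequencies that alias to 0.6 kHz are k·fs ± 0.6 kHz for integer k ≥ 0.
k=0: 0.6 kHz.
k=1: 52.3 kHz, 53.5 kHz.
k=2: 105.2 kHz, 106.4 kHz.
k=3: 158.1 kHz, 159.3 kHz.
Within [34.3 kHz, 105.8 kHz]: 52.3 kHz, 53.5 kHz, 105.2 kHz.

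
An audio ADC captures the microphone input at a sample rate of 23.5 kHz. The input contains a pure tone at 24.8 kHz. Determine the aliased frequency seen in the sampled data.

24.8 kHz mod fs = 1.3 kHz.
1.3 kHz ≤ fs/2 = 11.75 kHz, appears at 1.3 kHz.

1.3 kHz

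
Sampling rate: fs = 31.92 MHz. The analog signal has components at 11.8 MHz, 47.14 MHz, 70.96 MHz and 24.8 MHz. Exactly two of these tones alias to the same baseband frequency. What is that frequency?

fs/2 = 15.96 MHz.
11.8 MHz ≤ fs/2 = 15.96 MHz, passes unchanged.
47.14 MHz mod fs = 15.22 MHz.
15.22 MHz ≤ fs/2 = 15.96 MHz, appears at 15.22 MHz.
70.96 MHz mod fs = 7.12 MHz.
7.12 MHz ≤ fs/2 = 15.96 MHz, appears at 7.12 MHz.
24.8 MHz > fs/2 = 15.96 MHz, folds to fs − 24.8 MHz = 7.12 MHz.
24.8 MHz and 70.96 MHz both map to 7.12 MHz.

7.12 MHz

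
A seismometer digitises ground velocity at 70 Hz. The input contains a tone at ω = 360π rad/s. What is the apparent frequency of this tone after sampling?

ω = 360π rad/s → f = ω/(2π) = 180 Hz.
180 Hz mod fs = 40 Hz.
40 Hz > fs/2 = 35 Hz, folds to fs − 40 Hz = 30 Hz.

30 Hz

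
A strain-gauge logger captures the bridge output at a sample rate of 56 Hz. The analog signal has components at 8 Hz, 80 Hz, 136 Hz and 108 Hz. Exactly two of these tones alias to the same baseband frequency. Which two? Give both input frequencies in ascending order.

80 Hz, 136 Hz

fs/2 = 28 Hz.
8 Hz ≤ fs/2 = 28 Hz, passes unchanged.
80 Hz mod fs = 24 Hz.
24 Hz ≤ fs/2 = 28 Hz, appears at 24 Hz.
136 Hz mod fs = 24 Hz.
24 Hz ≤ fs/2 = 28 Hz, appears at 24 Hz.
108 Hz mod fs = 52 Hz.
52 Hz > fs/2 = 28 Hz, folds to fs − 52 Hz = 4 Hz.
80 Hz and 136 Hz both map to 24 Hz.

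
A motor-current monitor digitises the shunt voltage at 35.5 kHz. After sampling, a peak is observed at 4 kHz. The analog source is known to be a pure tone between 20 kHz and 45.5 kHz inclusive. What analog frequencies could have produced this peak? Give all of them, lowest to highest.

31.5 kHz, 39.5 kHz

Frequencies that alias to 4 kHz are k·fs ± 4 kHz for integer k ≥ 0.
k=0: 4 kHz.
k=1: 31.5 kHz, 39.5 kHz.
k=2: 67 kHz, 75 kHz.
Within [20 kHz, 45.5 kHz]: 31.5 kHz, 39.5 kHz.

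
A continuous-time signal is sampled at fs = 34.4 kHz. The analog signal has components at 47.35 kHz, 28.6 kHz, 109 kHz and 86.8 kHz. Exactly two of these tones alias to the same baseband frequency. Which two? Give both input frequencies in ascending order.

fs/2 = 17.2 kHz.
47.35 kHz mod fs = 12.95 kHz.
12.95 kHz ≤ fs/2 = 17.2 kHz, appears at 12.95 kHz.
28.6 kHz > fs/2 = 17.2 kHz, folds to fs − 28.6 kHz = 5.8 kHz.
109 kHz mod fs = 5.8 kHz.
5.8 kHz ≤ fs/2 = 17.2 kHz, appears at 5.8 kHz.
86.8 kHz mod fs = 18 kHz.
18 kHz > fs/2 = 17.2 kHz, folds to fs − 18 kHz = 16.4 kHz.
28.6 kHz and 109 kHz both map to 5.8 kHz.

28.6 kHz, 109 kHz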